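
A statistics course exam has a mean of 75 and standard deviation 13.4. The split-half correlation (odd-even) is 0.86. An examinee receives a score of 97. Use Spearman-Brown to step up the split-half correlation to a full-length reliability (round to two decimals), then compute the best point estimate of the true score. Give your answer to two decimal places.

Spearman-Brown: ρ = 2r/(1 + r) = 2(0.86)/(1 + 0.86) = 1.720/1.86 = 0.9247 → 0.92
T̂ = ρX + (1 − ρ)μ
  = 0.92 × 97 + 0.08 × 75
  = 89.24 + 6.00
  = 95.240
  ≈ 95.24

95.24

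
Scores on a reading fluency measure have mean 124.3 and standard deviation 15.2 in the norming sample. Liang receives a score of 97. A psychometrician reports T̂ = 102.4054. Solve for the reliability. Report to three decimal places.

0.802

T̂ = ρX + (1 − ρ)μ  ⇒  T̂ − μ = ρ(X − μ)
ρ = (T̂ − μ)/(X − μ) = (102.4054 − 124.3) / (97 − 124.3) = -21.8946 / -27.3 = 0.80200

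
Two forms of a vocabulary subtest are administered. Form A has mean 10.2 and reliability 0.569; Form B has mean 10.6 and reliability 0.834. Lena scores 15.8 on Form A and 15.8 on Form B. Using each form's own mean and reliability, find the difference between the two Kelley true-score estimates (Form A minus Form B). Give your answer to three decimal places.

-1.550

T̂_A = 0.569(15.8) + 0.431(10.2) = 13.38640
T̂_B = 0.834(15.8) + 0.166(10.6) = 14.93680
T̂_A − T̂_B = -1.55040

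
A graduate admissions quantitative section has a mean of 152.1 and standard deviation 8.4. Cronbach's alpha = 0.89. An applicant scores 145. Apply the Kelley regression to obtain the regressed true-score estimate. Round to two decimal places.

T̂ = ρX + (1 − ρ)μ
  = 0.89 × 145 + 0.11 × 152.1
  = 129.05 + 16.731
  = 145.781
  ≈ 145.78

145.78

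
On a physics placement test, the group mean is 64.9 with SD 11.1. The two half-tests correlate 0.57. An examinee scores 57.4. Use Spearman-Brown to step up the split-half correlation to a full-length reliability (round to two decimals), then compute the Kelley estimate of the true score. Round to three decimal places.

59.425

Spearman-Brown: ρ = 2r/(1 + r) = 2(0.57)/(1 + 0.57) = 1.140/1.57 = 0.7261 → 0.73
T̂ = ρX + (1 − ρ)μ
  = 0.73 × 57.4 + 0.27 × 64.9
  = 41.902 + 17.523
  = 59.4250
  ≈ 59.425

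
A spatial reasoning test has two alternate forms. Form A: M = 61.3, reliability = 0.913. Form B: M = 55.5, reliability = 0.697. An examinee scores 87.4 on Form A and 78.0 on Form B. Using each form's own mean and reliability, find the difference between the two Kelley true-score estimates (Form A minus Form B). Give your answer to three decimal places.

13.947

T̂_A = 0.913(87.4) + 0.087(61.3) = 85.12930
T̂_B = 0.697(78.0) + 0.303(55.5) = 71.18250
T̂_A − T̂_B = 13.94680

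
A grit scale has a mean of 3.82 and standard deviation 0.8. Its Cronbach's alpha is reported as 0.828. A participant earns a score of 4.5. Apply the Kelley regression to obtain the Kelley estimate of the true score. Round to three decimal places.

4.383

T̂ = 0.828(4.5) + 0.172(3.82) = 3.7260 + 0.65704 = 4.3830 → 4.383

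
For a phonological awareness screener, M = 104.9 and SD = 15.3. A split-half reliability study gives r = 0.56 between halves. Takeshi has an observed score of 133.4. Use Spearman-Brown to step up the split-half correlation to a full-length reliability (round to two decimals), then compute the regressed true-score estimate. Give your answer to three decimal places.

125.420

Spearman-Brown: ρ = 2r/(1 + r) = 2(0.56)/(1 + 0.56) = 1.120/1.56 = 0.7179 → 0.72
T̂ = ρX + (1 − ρ)μ
  = 0.72 × 133.4 + 0.28 × 104.9
  = 96.048 + 29.372
  = 125.4200
  ≈ 125.420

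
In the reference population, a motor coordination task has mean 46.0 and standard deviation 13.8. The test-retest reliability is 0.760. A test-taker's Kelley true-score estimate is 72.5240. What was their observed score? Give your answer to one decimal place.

80.9

T̂ = ρX + (1 − ρ)μ  ⇒  X = (T̂ − (1 − ρ)μ) / ρ
X = (72.5240 − 0.240 × 46.0) / 0.760 = (72.5240 − 11.0400) / 0.760 = 61.4840 / 0.760 = 80.900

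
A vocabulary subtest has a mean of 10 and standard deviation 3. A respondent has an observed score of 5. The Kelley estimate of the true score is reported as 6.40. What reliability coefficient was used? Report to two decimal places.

0.72

T̂ = ρX + (1 − ρ)μ  ⇒  T̂ − μ = ρ(X − μ)
ρ = (T̂ − μ)/(X − μ) = (6.40 − 10) / (5 − 10) = -3.60 / -5.0 = 0.7200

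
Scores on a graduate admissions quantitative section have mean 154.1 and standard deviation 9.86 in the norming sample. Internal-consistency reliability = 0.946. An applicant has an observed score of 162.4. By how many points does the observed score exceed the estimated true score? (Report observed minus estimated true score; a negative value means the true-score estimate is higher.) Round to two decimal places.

0.45

T̂ = 0.946(162.4) + 0.054(154.1) = 153.6304 + 8.3214 = 161.9518 → 161.952
X − T̂ = 162.4 − 161.952 = 0.448 → 0.45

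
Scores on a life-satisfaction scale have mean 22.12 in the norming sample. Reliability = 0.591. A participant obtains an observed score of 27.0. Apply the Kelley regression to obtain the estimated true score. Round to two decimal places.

Weight the observed score by reliability and the mean by (1 − reliability): T̂ = 0.591·27.0 + 0.409·22.12 = 15.9570 + 9.04708 = 25.004.

25.00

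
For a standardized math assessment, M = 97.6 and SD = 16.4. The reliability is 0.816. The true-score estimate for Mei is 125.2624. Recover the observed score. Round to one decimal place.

131.5

T̂ = ρX + (1 − ρ)μ  ⇒  X = (T̂ − (1 − ρ)μ) / ρ
X = (125.2624 − 0.184 × 97.6) / 0.816 = (125.2624 − 17.9584) / 0.816 = 107.3040 / 0.816 = 131.500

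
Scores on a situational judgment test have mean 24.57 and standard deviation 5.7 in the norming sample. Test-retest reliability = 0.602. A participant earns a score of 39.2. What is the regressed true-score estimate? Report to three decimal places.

33.377

Weight the observed score by reliability and the mean by (1 − reliability): T̂ = 0.602·39.2 + 0.398·24.57 = 23.5984 + 9.77886 = 33.3773.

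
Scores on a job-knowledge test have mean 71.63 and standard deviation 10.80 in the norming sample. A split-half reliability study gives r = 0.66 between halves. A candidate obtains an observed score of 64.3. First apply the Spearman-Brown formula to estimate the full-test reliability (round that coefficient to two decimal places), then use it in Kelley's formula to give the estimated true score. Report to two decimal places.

Spearman-Brown: ρ = 2r/(1 + r) = 2(0.66)/(1 + 0.66) = 1.320/1.66 = 0.7952 → 0.80
T̂ = ρX + (1 − ρ)μ
  = 0.80 × 64.3 + 0.20 × 71.63
  = 51.440 + 14.3260
  = 65.766
  ≈ 65.77

65.77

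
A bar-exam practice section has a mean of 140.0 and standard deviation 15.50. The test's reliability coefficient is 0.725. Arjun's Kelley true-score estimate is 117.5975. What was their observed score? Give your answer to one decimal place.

109.1

T̂ = ρX + (1 − ρ)μ  ⇒  X = (T̂ − (1 − ρ)μ) / ρ
X = (117.5975 − 0.275 × 140.0) / 0.725 = (117.5975 − 38.5000) / 0.725 = 79.0975 / 0.725 = 109.100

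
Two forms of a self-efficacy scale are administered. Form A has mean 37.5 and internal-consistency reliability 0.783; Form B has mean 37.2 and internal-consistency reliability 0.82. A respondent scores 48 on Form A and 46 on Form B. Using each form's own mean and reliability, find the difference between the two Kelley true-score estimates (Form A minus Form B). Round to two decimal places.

T̂_A = 0.783(48) + 0.217(37.5) = 45.7215
T̂_B = 0.82(46) + 0.18(37.2) = 44.4160
T̂_A − T̂_B = 1.3055

1.31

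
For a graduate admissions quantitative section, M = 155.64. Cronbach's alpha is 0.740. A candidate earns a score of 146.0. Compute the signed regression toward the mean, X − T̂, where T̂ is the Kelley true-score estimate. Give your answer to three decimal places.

Weight the observed score by reliability and the mean by (1 − reliability): T̂ = 0.740·146.0 + 0.260·155.64 = 108.0400 + 40.46640 = 148.50640.
X − T̂ = 146.0 − 148.5064 = -2.5064 → -2.506

-2.506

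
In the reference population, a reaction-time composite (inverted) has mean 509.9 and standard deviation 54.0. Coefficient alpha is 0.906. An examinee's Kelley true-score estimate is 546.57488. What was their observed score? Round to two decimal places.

550.38

T̂ = ρX + (1 − ρ)μ  ⇒  X = (T̂ − (1 − ρ)μ) / ρ
X = (546.57488 − 0.094 × 509.9) / 0.906 = (546.57488 − 47.9306) / 0.906 = 498.64428 / 0.906 = 550.3800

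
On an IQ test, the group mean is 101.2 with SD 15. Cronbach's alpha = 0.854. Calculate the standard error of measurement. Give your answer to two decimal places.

SEM = SD · √(1 − ρ) = 15 × √0.146 = 15 × 0.3821 = 5.731

5.73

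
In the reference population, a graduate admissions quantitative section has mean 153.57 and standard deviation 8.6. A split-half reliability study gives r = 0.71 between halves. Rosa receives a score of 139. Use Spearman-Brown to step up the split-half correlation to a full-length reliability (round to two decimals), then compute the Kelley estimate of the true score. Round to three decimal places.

141.477

Spearman-Brown: ρ = 2r/(1 + r) = 2(0.71)/(1 + 0.71) = 1.420/1.71 = 0.8304 → 0.83
T̂ = 0.83(139) + 0.17(153.57) = 115.37 + 26.1069 = 141.4769 → 141.477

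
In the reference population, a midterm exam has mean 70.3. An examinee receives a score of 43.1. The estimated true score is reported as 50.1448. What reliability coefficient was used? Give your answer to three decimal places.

T̂ = ρX + (1 − ρ)μ  ⇒  T̂ − μ = ρ(X − μ)
ρ = (T̂ − μ)/(X − μ) = (50.1448 − 70.3) / (43.1 − 70.3) = -20.1552 / -27.2 = 0.74100

0.741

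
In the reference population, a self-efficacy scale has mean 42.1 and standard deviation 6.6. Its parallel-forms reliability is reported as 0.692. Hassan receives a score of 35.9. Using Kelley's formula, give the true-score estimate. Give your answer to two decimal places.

T̂ = 0.692(35.9) + 0.308(42.1) = 24.8428 + 12.9668 = 37.810 → 37.81

37.81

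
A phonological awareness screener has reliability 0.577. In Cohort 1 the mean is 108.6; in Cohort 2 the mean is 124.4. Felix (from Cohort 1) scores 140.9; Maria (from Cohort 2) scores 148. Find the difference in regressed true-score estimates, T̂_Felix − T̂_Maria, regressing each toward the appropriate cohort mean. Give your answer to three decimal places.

T̂_Felix = 0.577(140.9) + 0.423(108.6) = 127.23710
T̂_Maria = 0.577(148) + 0.423(124.4) = 138.01720
Difference = 127.23710 − 138.01720 = -10.78010

-10.780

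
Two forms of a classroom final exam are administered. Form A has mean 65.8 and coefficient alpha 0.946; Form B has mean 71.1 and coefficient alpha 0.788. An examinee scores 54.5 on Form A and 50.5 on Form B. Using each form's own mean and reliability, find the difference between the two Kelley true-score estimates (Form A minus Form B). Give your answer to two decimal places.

T̂_A = 0.946(54.5) + 0.054(65.8) = 55.1102
T̂_B = 0.788(50.5) + 0.212(71.1) = 54.8672
T̂_A − T̂_B = 0.2430

0.24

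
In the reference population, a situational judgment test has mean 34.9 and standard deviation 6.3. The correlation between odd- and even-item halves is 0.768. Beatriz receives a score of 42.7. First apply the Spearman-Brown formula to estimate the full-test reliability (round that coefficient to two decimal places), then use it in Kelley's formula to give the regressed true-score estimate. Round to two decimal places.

Spearman-Brown: ρ = 2r/(1 + r) = 2(0.768)/(1 + 0.768) = 1.5360/1.768 = 0.8688 → 0.87
Kelley's formula gives T̂ = 0.87·42.7 + 0.13·34.9 = 37.149 + 4.537 = 41.686.

41.69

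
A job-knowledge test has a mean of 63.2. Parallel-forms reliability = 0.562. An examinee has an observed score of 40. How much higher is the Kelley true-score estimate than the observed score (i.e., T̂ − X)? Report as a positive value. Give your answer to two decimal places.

10.16

T̂ = ρX + (1 − ρ)μ
  = 0.562 × 40 + 0.438 × 63.2
  = 22.480 + 27.6816
  = 50.1616
  ≈ 50.162
T̂ − X = 50.162 − 40 = 10.162 → 10.16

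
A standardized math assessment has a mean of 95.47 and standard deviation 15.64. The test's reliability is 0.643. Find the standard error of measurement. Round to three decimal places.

SEM = SD · √(1 − ρ) = 15.64 × √0.357 = 15.64 × 0.5975 = 9.3448

9.345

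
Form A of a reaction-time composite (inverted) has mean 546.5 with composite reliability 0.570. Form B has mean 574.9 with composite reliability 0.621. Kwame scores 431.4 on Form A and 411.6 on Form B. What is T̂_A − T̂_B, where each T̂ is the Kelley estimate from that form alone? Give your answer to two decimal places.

T̂_A = 0.570(431.4) + 0.430(546.5) = 480.8930
T̂_B = 0.621(411.6) + 0.379(574.9) = 473.4907
T̂_A − T̂_B = 7.4023

7.40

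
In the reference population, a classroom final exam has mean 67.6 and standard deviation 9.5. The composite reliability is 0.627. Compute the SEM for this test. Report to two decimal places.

SEM = SD · √(1 − ρ) = 9.5 × √0.373 = 9.5 × 0.6107 = 5.802

5.80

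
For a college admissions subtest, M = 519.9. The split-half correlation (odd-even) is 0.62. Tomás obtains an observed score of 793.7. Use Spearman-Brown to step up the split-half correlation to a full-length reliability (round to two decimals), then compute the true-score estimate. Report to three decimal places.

730.726

Spearman-Brown: ρ = 2r/(1 + r) = 2(0.62)/(1 + 0.62) = 1.240/1.62 = 0.7654 → 0.77
T̂ = 0.77(793.7) + 0.23(519.9) = 611.149 + 119.577 = 730.7260 → 730.726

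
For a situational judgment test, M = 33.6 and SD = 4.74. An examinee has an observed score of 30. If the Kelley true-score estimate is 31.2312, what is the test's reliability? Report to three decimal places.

T̂ = ρX + (1 − ρ)μ  ⇒  T̂ − μ = ρ(X − μ)
ρ = (T̂ − μ)/(X − μ) = (31.2312 − 33.6) / (30 − 33.6) = -2.3688 / -3.6 = 0.65800

0.658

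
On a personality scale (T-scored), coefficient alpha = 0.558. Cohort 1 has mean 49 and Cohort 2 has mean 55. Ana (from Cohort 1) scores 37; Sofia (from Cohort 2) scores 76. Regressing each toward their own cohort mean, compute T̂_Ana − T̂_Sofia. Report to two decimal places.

T̂_Ana = 0.558(37) + 0.442(49) = 42.3040
T̂_Sofia = 0.558(76) + 0.442(55) = 66.7180
Difference = 42.3040 − 66.7180 = -24.4140

-24.41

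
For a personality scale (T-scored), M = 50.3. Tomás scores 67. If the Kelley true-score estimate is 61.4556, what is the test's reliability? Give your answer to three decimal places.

T̂ = ρX + (1 − ρ)μ  ⇒  T̂ − μ = ρ(X − μ)
ρ = (T̂ − μ)/(X − μ) = (61.4556 − 50.3) / (67 − 50.3) = 11.1556 / 16.7 = 0.66800

0.668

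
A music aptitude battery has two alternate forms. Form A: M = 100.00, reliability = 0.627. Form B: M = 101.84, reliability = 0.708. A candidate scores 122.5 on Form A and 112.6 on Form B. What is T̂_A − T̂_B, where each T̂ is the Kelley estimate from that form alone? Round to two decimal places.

4.65

T̂_A = 0.627(122.5) + 0.373(100.00) = 114.1075
T̂_B = 0.708(112.6) + 0.292(101.84) = 109.4581
T̂_A − T̂_B = 4.6494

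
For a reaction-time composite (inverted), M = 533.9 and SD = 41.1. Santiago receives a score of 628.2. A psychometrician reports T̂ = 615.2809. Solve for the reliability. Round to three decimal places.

0.863

T̂ = ρX + (1 − ρ)μ  ⇒  T̂ − μ = ρ(X − μ)
ρ = (T̂ − μ)/(X − μ) = (615.2809 − 533.9) / (628.2 − 533.9) = 81.3809 / 94.3 = 0.86300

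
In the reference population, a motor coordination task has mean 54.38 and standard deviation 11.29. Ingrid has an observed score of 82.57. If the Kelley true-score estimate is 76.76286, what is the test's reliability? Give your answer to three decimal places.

0.794

T̂ = ρX + (1 − ρ)μ  ⇒  T̂ − μ = ρ(X − μ)
ρ = (T̂ − μ)/(X − μ) = (76.76286 − 54.38) / (82.57 − 54.38) = 22.38286 / 28.19 = 0.79400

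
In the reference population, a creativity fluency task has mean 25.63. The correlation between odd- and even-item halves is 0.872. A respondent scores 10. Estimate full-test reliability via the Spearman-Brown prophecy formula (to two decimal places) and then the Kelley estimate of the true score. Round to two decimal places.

Spearman-Brown: ρ = 2r/(1 + r) = 2(0.872)/(1 + 0.872) = 1.7440/1.872 = 0.9316 → 0.93
Regress the observed score toward the mean by the unreliability: T̂ = 0.93·10 + 0.07·25.63 = 9.30 + 1.7941 = 11.094.

11.09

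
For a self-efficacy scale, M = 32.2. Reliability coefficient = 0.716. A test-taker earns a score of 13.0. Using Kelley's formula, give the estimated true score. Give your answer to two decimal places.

T̂ = ρX + (1 − ρ)μ
  = 0.716 × 13.0 + 0.284 × 32.2
  = 9.3080 + 9.1448
  = 18.453
  ≈ 18.45

18.45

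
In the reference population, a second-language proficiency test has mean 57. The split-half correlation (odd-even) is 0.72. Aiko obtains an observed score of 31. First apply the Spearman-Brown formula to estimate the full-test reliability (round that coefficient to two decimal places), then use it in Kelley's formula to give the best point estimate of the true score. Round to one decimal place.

35.2

Spearman-Brown: ρ = 2r/(1 + r) = 2(0.72)/(1 + 0.72) = 1.440/1.72 = 0.8372 → 0.84
T̂ = ρX + (1 − ρ)μ
  = 0.84 × 31 + 0.16 × 57
  = 26.04 + 9.12
  = 35.16
  ≈ 35.2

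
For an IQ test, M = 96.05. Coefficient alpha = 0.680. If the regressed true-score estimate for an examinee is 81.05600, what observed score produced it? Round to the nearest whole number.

74

T̂ = ρX + (1 − ρ)μ  ⇒  X = (T̂ − (1 − ρ)μ) / ρ
X = (81.05600 − 0.320 × 96.05) / 0.680 = (81.05600 − 30.73600) / 0.680 = 50.32000 / 0.680 = 74.00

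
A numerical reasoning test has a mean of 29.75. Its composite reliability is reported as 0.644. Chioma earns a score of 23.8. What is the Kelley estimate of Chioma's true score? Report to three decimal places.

T̂ = ρX + (1 − ρ)μ
  = 0.644 × 23.8 + 0.356 × 29.75
  = 15.3272 + 10.59100
  = 25.9182
  ≈ 25.918

25.918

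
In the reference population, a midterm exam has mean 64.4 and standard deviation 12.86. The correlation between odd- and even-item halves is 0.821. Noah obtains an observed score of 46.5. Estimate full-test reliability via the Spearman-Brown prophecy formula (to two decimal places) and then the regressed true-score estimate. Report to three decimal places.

Spearman-Brown: ρ = 2r/(1 + r) = 2(0.821)/(1 + 0.821) = 1.6420/1.821 = 0.9017 → 0.90
Weight the observed score by reliability and the mean by (1 − reliability): T̂ = 0.90·46.5 + 0.10·64.4 = 41.850 + 6.440 = 48.2900.

48.290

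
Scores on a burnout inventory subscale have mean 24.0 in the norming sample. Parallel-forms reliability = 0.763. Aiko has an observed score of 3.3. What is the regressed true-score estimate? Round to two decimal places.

8.21

T̂ = 0.763(3.3) + 0.237(24.0) = 2.5179 + 5.6880 = 8.206 → 8.21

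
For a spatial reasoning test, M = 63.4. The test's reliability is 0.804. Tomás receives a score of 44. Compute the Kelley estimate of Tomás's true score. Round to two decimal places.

47.80

T̂ = ρX + (1 − ρ)μ
  = 0.804 × 44 + 0.196 × 63.4
  = 35.376 + 12.4264
  = 47.802
  ≈ 47.80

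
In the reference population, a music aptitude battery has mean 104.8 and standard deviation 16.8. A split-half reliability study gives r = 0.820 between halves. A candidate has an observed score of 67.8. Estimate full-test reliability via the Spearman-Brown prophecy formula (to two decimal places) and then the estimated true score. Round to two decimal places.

Spearman-Brown: ρ = 2r/(1 + r) = 2(0.820)/(1 + 0.820) = 1.6400/1.820 = 0.9011 → 0.90
Regress the observed score toward the mean by the unreliability: T̂ = 0.90·67.8 + 0.10·104.8 = 61.020 + 10.480 = 71.500.

71.50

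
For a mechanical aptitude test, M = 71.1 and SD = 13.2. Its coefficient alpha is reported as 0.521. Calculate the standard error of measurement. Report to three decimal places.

9.136

SEM = SD · √(1 − ρ) = 13.2 × √0.479 = 13.2 × 0.6921 = 9.1357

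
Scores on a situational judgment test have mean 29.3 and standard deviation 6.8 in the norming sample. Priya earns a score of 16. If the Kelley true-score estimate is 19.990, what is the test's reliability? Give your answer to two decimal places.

0.70

T̂ = ρX + (1 − ρ)μ  ⇒  T̂ − μ = ρ(X − μ)
ρ = (T̂ − μ)/(X − μ) = (19.990 − 29.3) / (16 − 29.3) = -9.310 / -13.3 = 0.7000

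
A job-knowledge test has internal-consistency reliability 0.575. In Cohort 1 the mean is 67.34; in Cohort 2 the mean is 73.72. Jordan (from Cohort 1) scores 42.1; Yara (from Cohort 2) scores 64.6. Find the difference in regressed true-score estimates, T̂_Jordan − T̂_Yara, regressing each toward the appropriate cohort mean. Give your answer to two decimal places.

T̂_Jordan = 0.575(42.1) + 0.425(67.34) = 52.8270
T̂_Yara = 0.575(64.6) + 0.425(73.72) = 68.4760
Difference = 52.8270 − 68.4760 = -15.6490

-15.65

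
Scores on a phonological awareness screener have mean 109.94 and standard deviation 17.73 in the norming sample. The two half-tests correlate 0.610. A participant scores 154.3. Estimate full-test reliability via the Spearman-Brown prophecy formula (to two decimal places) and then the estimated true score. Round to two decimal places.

Spearman-Brown: ρ = 2r/(1 + r) = 2(0.610)/(1 + 0.610) = 1.2200/1.610 = 0.7578 → 0.76
Weight the observed score by reliability and the mean by (1 − reliability): T̂ = 0.76·154.3 + 0.24·109.94 = 117.268 + 26.3856 = 143.654.

143.65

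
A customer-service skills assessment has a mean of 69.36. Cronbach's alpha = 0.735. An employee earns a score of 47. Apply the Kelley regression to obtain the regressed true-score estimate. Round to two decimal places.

52.93

Regress the observed score toward the mean by the unreliability: T̂ = 0.735·47 + 0.265·69.36 = 34.545 + 18.38040 = 52.925.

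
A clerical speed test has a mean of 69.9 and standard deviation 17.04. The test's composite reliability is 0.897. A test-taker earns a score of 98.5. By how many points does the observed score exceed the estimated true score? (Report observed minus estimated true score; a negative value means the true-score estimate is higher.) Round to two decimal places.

Kelley's formula gives T̂ = 0.897·98.5 + 0.103·69.9 = 88.3545 + 7.1997 = 95.5542.
X − T̂ = 98.5 − 95.554 = 2.946 → 2.95

2.95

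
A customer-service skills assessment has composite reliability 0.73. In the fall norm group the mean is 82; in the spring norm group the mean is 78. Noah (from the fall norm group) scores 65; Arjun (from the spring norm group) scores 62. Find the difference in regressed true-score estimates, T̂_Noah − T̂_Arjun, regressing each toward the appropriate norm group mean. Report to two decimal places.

T̂_Noah = 0.73(65) + 0.27(82) = 69.5900
T̂_Arjun = 0.73(62) + 0.27(78) = 66.3200
Difference = 69.5900 − 66.3200 = 3.2700

3.27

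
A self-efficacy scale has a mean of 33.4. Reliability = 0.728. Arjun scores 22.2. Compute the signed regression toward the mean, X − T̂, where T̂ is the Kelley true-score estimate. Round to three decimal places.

T̂ = 0.728(22.2) + 0.272(33.4) = 16.1616 + 9.0848 = 25.24640 → 25.2464
X − T̂ = 22.2 − 25.2464 = -3.0464 → -3.046

-3.046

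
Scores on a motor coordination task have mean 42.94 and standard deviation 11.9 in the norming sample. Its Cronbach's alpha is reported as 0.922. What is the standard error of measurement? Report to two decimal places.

3.32

SEM = SD · √(1 − ρ) = 11.9 × √0.078 = 11.9 × 0.2793 = 3.323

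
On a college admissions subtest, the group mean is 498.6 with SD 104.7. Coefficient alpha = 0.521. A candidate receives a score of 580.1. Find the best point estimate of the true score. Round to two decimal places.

541.06

T̂ = ρX + (1 − ρ)μ
  = 0.521 × 580.1 + 0.479 × 498.6
  = 302.2321 + 238.8294
  = 541.062
  ≈ 541.06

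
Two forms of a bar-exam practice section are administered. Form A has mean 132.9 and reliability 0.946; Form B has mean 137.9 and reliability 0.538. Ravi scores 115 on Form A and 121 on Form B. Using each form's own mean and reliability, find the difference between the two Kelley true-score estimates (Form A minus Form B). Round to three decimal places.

T̂_A = 0.946(115) + 0.054(132.9) = 115.96660
T̂_B = 0.538(121) + 0.462(137.9) = 128.80780
T̂_A − T̂_B = -12.84120

-12.841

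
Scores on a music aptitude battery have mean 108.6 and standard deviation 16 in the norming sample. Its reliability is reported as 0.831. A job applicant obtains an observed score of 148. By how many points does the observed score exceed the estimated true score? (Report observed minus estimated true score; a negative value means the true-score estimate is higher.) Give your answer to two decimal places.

T̂ = 0.831(148) + 0.169(108.6) = 122.988 + 18.3534 = 141.3414 → 141.341
X − T̂ = 148 − 141.341 = 6.659 → 6.66

6.66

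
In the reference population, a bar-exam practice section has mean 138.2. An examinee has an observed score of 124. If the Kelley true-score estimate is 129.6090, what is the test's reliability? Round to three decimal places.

0.605

T̂ = ρX + (1 − ρ)μ  ⇒  T̂ − μ = ρ(X − μ)
ρ = (T̂ − μ)/(X − μ) = (129.6090 − 138.2) / (124 − 138.2) = -8.5910 / -14.2 = 0.60500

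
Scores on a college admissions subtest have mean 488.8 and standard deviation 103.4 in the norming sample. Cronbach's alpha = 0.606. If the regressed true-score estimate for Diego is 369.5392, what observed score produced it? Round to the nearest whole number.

292

T̂ = ρX + (1 − ρ)μ  ⇒  X = (T̂ − (1 − ρ)μ) / ρ
X = (369.5392 − 0.394 × 488.8) / 0.606 = (369.5392 − 192.5872) / 0.606 = 176.9520 / 0.606 = 292.00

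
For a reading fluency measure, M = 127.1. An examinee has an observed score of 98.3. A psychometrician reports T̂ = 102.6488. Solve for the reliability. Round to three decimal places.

T̂ = ρX + (1 − ρ)μ  ⇒  T̂ − μ = ρ(X − μ)
ρ = (T̂ − μ)/(X − μ) = (102.6488 − 127.1) / (98.3 − 127.1) = -24.4512 / -28.8 = 0.84900

0.849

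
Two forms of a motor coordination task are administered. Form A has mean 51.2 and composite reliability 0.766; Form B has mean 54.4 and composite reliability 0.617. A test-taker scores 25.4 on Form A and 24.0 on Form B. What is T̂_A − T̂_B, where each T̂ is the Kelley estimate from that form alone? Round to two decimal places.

T̂_A = 0.766(25.4) + 0.234(51.2) = 31.4372
T̂_B = 0.617(24.0) + 0.383(54.4) = 35.6432
T̂_A − T̂_B = -4.2060

-4.21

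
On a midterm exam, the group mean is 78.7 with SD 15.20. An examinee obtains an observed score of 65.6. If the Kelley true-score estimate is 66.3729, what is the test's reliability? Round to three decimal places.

0.941

T̂ = ρX + (1 − ρ)μ  ⇒  T̂ − μ = ρ(X − μ)
ρ = (T̂ − μ)/(X − μ) = (66.3729 − 78.7) / (65.6 − 78.7) = -12.3271 / -13.1 = 0.94100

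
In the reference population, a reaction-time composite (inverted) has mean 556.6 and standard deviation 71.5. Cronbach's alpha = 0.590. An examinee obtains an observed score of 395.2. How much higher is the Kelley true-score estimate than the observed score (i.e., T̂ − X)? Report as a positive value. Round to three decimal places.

66.174

T̂ = ρX + (1 − ρ)μ
  = 0.590 × 395.2 + 0.410 × 556.6
  = 233.1680 + 228.2060
  = 461.37400
  ≈ 461.3740
T̂ − X = 461.3740 − 395.2 = 66.1740 → 66.174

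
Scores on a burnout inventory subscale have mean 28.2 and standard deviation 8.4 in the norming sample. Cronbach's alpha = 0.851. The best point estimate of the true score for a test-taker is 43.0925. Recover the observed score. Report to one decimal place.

45.7

T̂ = ρX + (1 − ρ)μ  ⇒  X = (T̂ − (1 − ρ)μ) / ρ
X = (43.0925 − 0.149 × 28.2) / 0.851 = (43.0925 − 4.2018) / 0.851 = 38.8907 / 0.851 = 45.700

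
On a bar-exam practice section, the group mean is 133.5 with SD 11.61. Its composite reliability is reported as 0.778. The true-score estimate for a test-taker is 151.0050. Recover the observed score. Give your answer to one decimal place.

T̂ = ρX + (1 − ρ)μ  ⇒  X = (T̂ − (1 − ρ)μ) / ρ
X = (151.0050 − 0.222 × 133.5) / 0.778 = (151.0050 − 29.6370) / 0.778 = 121.3680 / 0.778 = 156.000

156.0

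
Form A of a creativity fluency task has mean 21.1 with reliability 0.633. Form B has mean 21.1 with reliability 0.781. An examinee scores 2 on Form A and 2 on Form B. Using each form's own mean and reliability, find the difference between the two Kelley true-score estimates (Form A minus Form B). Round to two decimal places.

2.83

T̂_A = 0.633(2) + 0.367(21.1) = 9.0097
T̂_B = 0.781(2) + 0.219(21.1) = 6.1829
T̂_A − T̂_B = 2.8268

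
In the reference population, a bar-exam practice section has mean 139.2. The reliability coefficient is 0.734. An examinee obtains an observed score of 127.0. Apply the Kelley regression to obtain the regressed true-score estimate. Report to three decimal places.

130.245

T̂ = 0.734(127.0) + 0.266(139.2) = 93.2180 + 37.0272 = 130.2452 → 130.245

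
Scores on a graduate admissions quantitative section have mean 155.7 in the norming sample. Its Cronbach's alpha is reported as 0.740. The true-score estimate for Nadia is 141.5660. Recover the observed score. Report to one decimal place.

136.6

T̂ = ρX + (1 − ρ)μ  ⇒  X = (T̂ − (1 − ρ)μ) / ρ
X = (141.5660 − 0.260 × 155.7) / 0.740 = (141.5660 − 40.4820) / 0.740 = 101.0840 / 0.740 = 136.600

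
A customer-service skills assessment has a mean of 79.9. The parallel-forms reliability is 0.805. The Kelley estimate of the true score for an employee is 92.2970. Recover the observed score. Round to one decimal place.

T̂ = ρX + (1 − ρ)μ  ⇒  X = (T̂ − (1 − ρ)μ) / ρ
X = (92.2970 − 0.195 × 79.9) / 0.805 = (92.2970 − 15.5805) / 0.805 = 76.7165 / 0.805 = 95.300

95.3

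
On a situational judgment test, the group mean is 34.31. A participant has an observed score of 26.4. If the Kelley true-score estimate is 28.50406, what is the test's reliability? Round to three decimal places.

T̂ = ρX + (1 − ρ)μ  ⇒  T̂ − μ = ρ(X − μ)
ρ = (T̂ − μ)/(X − μ) = (28.50406 − 34.31) / (26.4 − 34.31) = -5.80594 / -7.91 = 0.73400

0.734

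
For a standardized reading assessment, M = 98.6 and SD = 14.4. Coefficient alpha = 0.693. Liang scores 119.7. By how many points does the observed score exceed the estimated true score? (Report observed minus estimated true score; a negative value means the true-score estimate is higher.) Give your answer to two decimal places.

T̂ = 0.693(119.7) + 0.307(98.6) = 82.9521 + 30.2702 = 113.2223 → 113.222
X − T̂ = 119.7 − 113.222 = 6.478 → 6.48

6.48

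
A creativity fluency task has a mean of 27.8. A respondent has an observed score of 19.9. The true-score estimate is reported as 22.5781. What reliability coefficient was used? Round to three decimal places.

T̂ = ρX + (1 − ρ)μ  ⇒  T̂ − μ = ρ(X − μ)
ρ = (T̂ − μ)/(X − μ) = (22.5781 − 27.8) / (19.9 − 27.8) = -5.2219 / -7.9 = 0.66100

0.661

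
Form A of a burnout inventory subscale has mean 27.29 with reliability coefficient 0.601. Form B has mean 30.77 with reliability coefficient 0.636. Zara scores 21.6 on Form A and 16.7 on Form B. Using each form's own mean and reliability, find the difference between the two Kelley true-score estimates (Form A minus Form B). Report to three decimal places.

T̂_A = 0.601(21.6) + 0.399(27.29) = 23.87031
T̂_B = 0.636(16.7) + 0.364(30.77) = 21.82148
T̂_A − T̂_B = 2.04883

2.049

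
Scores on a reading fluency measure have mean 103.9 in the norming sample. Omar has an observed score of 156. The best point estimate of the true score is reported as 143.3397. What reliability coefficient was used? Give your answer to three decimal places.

T̂ = ρX + (1 − ρ)μ  ⇒  T̂ − μ = ρ(X − μ)
ρ = (T̂ − μ)/(X − μ) = (143.3397 − 103.9) / (156 − 103.9) = 39.4397 / 52.1 = 0.75700

0.757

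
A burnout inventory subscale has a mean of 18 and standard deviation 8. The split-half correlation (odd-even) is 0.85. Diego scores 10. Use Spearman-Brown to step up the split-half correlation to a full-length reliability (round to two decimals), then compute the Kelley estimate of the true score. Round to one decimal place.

Spearman-Brown: ρ = 2r/(1 + r) = 2(0.85)/(1 + 0.85) = 1.700/1.85 = 0.9189 → 0.92
T̂ = 0.92(10) + 0.08(18) = 9.20 + 1.44 = 10.64 → 10.6

10.6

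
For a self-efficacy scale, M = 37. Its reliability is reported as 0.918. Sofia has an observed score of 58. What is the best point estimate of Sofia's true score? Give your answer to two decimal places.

56.28

T̂ = ρX + (1 − ρ)μ
  = 0.918 × 58 + 0.082 × 37
  = 53.244 + 3.034
  = 56.278
  ≈ 56.28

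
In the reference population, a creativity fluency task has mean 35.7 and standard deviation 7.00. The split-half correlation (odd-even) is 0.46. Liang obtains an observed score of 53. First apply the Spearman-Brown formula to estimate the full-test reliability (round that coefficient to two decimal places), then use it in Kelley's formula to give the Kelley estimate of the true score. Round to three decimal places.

46.599

Spearman-Brown: ρ = 2r/(1 + r) = 2(0.46)/(1 + 0.46) = 0.920/1.46 = 0.6301 → 0.63
Kelley's formula gives T̂ = 0.63·53 + 0.37·35.7 = 33.39 + 13.209 = 46.5990.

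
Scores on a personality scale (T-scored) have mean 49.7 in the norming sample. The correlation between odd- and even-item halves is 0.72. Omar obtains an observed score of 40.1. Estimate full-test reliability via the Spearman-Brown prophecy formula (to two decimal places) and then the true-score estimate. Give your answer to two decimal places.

41.64

Spearman-Brown: ρ = 2r/(1 + r) = 2(0.72)/(1 + 0.72) = 1.440/1.72 = 0.8372 → 0.84
T̂ = ρX + (1 − ρ)μ
  = 0.84 × 40.1 + 0.16 × 49.7
  = 33.684 + 7.952
  = 41.636
  ≈ 41.64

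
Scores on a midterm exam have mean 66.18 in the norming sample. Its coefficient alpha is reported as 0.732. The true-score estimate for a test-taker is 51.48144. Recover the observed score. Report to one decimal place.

T̂ = ρX + (1 − ρ)μ  ⇒  X = (T̂ − (1 − ρ)μ) / ρ
X = (51.48144 − 0.268 × 66.18) / 0.732 = (51.48144 − 17.73624) / 0.732 = 33.74520 / 0.732 = 46.100

46.1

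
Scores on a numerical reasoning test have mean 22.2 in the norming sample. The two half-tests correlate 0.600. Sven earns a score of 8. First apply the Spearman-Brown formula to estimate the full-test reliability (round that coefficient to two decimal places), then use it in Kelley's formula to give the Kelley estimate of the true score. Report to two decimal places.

11.55

Spearman-Brown: ρ = 2r/(1 + r) = 2(0.600)/(1 + 0.600) = 1.2000/1.600 = 0.7500 → 0.75
Regress the observed score toward the mean by the unreliability: T̂ = 0.75·8 + 0.25·22.2 = 6.00 + 5.550 = 11.550.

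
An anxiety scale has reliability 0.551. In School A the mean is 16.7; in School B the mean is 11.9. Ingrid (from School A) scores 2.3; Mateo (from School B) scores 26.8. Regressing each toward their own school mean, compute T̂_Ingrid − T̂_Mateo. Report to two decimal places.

T̂_Ingrid = 0.551(2.3) + 0.449(16.7) = 8.7656
T̂_Mateo = 0.551(26.8) + 0.449(11.9) = 20.1099
Difference = 8.7656 − 20.1099 = -11.3443

-11.34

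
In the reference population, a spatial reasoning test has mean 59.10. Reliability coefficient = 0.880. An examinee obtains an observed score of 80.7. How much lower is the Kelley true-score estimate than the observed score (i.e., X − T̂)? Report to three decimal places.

Kelley's formula gives T̂ = 0.880·80.7 + 0.120·59.10 = 71.0160 + 7.09200 = 78.10800.
X − T̂ = 80.7 − 78.1080 = 2.5920 → 2.592

2.592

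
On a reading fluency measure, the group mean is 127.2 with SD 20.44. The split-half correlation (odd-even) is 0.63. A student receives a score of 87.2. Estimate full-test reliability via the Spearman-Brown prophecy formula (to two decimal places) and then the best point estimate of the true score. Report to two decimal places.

Spearman-Brown: ρ = 2r/(1 + r) = 2(0.63)/(1 + 0.63) = 1.260/1.63 = 0.7730 → 0.77
T̂ = ρX + (1 − ρ)μ
  = 0.77 × 87.2 + 0.23 × 127.2
  = 67.144 + 29.256
  = 96.400
  ≈ 96.40

96.40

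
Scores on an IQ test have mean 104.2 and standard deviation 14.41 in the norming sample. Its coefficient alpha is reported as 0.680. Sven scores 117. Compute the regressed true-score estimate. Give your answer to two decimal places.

Weight the observed score by reliability and the mean by (1 − reliability): T̂ = 0.680·117 + 0.320·104.2 = 79.560 + 33.3440 = 112.904.

112.90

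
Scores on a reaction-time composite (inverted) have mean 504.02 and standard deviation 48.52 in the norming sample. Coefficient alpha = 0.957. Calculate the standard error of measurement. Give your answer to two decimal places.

SEM = SD · √(1 − ρ) = 48.52 × √0.043 = 48.52 × 0.2074 = 10.061

10.06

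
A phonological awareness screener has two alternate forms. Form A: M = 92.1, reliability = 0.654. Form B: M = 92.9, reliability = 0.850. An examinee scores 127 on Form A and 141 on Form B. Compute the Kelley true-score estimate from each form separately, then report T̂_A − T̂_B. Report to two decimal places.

-18.86

T̂_A = 0.654(127) + 0.346(92.1) = 114.9246
T̂_B = 0.850(141) + 0.150(92.9) = 133.7850
T̂_A − T̂_B = -18.8604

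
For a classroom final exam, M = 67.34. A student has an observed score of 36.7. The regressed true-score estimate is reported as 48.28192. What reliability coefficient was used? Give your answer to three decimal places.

0.622

T̂ = ρX + (1 − ρ)μ  ⇒  T̂ − μ = ρ(X − μ)
ρ = (T̂ − μ)/(X − μ) = (48.28192 − 67.34) / (36.7 − 67.34) = -19.05808 / -30.64 = 0.62200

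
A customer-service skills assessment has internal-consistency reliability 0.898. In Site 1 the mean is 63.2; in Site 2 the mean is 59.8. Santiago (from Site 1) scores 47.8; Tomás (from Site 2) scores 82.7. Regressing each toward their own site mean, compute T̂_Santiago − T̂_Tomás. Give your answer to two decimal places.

T̂_Santiago = 0.898(47.8) + 0.102(63.2) = 49.3708
T̂_Tomás = 0.898(82.7) + 0.102(59.8) = 80.3642
Difference = 49.3708 − 80.3642 = -30.9934

-30.99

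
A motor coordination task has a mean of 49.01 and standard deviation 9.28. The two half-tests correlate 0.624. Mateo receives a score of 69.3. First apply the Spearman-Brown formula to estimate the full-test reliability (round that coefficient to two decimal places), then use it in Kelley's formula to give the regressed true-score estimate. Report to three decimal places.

Spearman-Brown: ρ = 2r/(1 + r) = 2(0.624)/(1 + 0.624) = 1.2480/1.624 = 0.7685 → 0.77
T̂ = 0.77(69.3) + 0.23(49.01) = 53.361 + 11.2723 = 64.6333 → 64.633

64.633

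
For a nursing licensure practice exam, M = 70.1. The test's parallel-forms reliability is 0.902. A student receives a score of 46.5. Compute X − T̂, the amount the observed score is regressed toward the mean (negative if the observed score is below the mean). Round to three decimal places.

Regress the observed score toward the mean by the unreliability: T̂ = 0.902·46.5 + 0.098·70.1 = 41.9430 + 6.8698 = 48.81280.
X − T̂ = 46.5 − 48.8128 = -2.3128 → -2.313

-2.313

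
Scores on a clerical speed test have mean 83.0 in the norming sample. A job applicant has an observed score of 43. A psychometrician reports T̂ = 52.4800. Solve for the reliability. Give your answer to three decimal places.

0.763

T̂ = ρX + (1 − ρ)μ  ⇒  T̂ − μ = ρ(X − μ)
ρ = (T̂ − μ)/(X − μ) = (52.4800 − 83.0) / (43 − 83.0) = -30.5200 / -40.0 = 0.76300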